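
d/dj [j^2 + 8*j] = 2*j + 8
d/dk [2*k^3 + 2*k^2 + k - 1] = 6*k^2 + 4*k + 1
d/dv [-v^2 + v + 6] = 1 - 2*v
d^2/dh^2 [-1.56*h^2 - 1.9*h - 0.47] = -3.12000000000000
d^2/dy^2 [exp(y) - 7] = exp(y)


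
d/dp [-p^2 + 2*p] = 2 - 2*p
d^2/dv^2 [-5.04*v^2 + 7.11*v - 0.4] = -10.0800000000000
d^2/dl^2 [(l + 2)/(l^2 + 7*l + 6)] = 2*((l + 2)*(2*l + 7)^2 - 3*(l + 3)*(l^2 + 7*l + 6))/(l^2 + 7*l + 6)^3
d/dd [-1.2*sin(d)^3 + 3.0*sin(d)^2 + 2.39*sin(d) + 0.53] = (-3.6*sin(d)^2 + 6.0*sin(d) + 2.39)*cos(d)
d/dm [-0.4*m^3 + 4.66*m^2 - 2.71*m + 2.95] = -1.2*m^2 + 9.32*m - 2.71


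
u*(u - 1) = u^2 - u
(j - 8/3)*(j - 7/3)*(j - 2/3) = j^3 - 17*j^2/3 + 86*j/9 - 112/27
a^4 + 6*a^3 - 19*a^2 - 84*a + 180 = (a - 3)*(a - 2)*(a + 5)*(a + 6)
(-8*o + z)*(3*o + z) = -24*o^2 - 5*o*z + z^2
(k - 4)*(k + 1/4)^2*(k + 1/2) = k^4 - 3*k^3 - 59*k^2/16 - 39*k/32 - 1/8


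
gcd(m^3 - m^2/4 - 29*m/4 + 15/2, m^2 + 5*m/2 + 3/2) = 1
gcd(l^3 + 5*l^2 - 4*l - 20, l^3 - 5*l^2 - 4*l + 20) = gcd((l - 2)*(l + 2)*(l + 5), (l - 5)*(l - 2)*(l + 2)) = l^2 - 4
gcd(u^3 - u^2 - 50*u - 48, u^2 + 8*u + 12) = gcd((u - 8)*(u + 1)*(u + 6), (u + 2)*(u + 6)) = u + 6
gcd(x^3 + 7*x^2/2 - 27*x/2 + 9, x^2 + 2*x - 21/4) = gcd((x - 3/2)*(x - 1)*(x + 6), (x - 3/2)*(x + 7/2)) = x - 3/2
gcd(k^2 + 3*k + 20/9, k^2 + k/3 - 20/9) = k + 5/3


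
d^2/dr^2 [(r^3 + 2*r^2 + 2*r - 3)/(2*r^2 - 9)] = 2*(26*r^3 + 72*r^2 + 351*r + 108)/(8*r^6 - 108*r^4 + 486*r^2 - 729)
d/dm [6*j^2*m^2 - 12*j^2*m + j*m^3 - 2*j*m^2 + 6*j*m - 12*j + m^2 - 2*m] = 12*j^2*m - 12*j^2 + 3*j*m^2 - 4*j*m + 6*j + 2*m - 2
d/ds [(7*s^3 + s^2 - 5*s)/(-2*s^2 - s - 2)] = (-14*s^4 - 14*s^3 - 53*s^2 - 4*s + 10)/(4*s^4 + 4*s^3 + 9*s^2 + 4*s + 4)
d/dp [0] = 0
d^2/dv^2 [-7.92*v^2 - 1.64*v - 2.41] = -15.8400000000000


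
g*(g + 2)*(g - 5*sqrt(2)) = g^3 - 5*sqrt(2)*g^2 + 2*g^2 - 10*sqrt(2)*g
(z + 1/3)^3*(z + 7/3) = z^4 + 10*z^3/3 + 8*z^2/3 + 22*z/27 + 7/81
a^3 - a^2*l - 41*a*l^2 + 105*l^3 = (a - 5*l)*(a - 3*l)*(a + 7*l)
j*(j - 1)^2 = j^3 - 2*j^2 + j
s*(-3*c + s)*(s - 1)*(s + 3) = -3*c*s^3 - 6*c*s^2 + 9*c*s + s^4 + 2*s^3 - 3*s^2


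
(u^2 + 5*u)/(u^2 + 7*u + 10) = u/(u + 2)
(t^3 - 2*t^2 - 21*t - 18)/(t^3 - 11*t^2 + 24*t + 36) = (t + 3)/(t - 6)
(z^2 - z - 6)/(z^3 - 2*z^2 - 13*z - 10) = (z - 3)/(z^2 - 4*z - 5)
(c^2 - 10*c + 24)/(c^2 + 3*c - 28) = (c - 6)/(c + 7)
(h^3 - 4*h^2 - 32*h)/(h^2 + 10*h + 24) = h*(h - 8)/(h + 6)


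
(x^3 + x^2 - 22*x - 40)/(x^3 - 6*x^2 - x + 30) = (x + 4)/(x - 3)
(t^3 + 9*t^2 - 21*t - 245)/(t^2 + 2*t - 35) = t + 7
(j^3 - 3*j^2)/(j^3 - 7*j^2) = (j - 3)/(j - 7)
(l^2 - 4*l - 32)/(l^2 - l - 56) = (l + 4)/(l + 7)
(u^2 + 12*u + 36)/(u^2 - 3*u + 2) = (u^2 + 12*u + 36)/(u^2 - 3*u + 2)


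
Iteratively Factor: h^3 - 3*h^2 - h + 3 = (h - 1)*(h^2 - 2*h - 3) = (h - 3)*(h - 1)*(h + 1)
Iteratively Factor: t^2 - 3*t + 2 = (t - 1)*(t - 2)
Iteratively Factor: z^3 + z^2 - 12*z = (z - 3)*(z^2 + 4*z) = (z - 3)*(z + 4)*(z)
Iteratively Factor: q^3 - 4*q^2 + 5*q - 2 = (q - 2)*(q^2 - 2*q + 1) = (q - 2)*(q - 1)*(q - 1)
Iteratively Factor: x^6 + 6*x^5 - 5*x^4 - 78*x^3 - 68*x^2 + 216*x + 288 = (x - 2)*(x^5 + 8*x^4 + 11*x^3 - 56*x^2 - 180*x - 144) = (x - 2)*(x + 2)*(x^4 + 6*x^3 - x^2 - 54*x - 72) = (x - 2)*(x + 2)^2*(x^3 + 4*x^2 - 9*x - 36) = (x - 2)*(x + 2)^2*(x + 3)*(x^2 + x - 12) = (x - 2)*(x + 2)^2*(x + 3)*(x + 4)*(x - 3)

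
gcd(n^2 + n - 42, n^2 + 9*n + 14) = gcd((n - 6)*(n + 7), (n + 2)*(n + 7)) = n + 7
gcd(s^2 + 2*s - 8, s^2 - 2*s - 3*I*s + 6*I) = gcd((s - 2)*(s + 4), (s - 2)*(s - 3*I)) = s - 2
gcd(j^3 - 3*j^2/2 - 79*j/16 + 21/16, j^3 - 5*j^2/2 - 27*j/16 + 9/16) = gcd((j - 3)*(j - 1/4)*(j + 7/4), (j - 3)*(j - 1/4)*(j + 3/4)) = j^2 - 13*j/4 + 3/4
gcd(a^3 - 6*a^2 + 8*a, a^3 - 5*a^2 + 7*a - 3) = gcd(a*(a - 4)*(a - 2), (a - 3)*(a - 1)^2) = 1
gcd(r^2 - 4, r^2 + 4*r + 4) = r + 2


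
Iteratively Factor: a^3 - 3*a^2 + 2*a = (a - 1)*(a^2 - 2*a) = a*(a - 1)*(a - 2)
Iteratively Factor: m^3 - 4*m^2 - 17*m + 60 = (m - 5)*(m^2 + m - 12) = (m - 5)*(m - 3)*(m + 4)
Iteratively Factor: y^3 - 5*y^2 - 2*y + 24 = (y - 4)*(y^2 - y - 6) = (y - 4)*(y + 2)*(y - 3)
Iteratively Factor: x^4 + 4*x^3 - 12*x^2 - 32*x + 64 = (x + 4)*(x^3 - 12*x + 16) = (x + 4)^2*(x^2 - 4*x + 4) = (x - 2)*(x + 4)^2*(x - 2)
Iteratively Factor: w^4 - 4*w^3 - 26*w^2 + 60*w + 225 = (w - 5)*(w^3 + w^2 - 21*w - 45) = (w - 5)*(w + 3)*(w^2 - 2*w - 15) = (w - 5)*(w + 3)^2*(w - 5)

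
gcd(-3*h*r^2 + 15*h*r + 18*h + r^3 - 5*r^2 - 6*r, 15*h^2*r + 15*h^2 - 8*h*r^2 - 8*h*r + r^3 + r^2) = -3*h*r - 3*h + r^2 + r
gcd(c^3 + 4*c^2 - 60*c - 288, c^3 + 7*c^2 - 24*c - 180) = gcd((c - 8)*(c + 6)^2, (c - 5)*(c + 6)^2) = c^2 + 12*c + 36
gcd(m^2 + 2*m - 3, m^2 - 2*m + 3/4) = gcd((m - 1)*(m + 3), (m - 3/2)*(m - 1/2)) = 1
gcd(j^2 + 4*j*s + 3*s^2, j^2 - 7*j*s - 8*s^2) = j + s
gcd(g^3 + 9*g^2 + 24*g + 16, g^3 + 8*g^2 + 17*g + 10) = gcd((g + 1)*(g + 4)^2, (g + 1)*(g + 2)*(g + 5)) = g + 1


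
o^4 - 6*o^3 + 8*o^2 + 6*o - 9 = (o - 3)^2*(o - 1)*(o + 1)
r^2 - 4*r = r*(r - 4)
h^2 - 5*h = h*(h - 5)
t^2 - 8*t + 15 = (t - 5)*(t - 3)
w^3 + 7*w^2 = w^2*(w + 7)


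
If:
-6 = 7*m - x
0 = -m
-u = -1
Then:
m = 0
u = 1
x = 6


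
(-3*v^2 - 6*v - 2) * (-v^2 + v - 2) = 3*v^4 + 3*v^3 + 2*v^2 + 10*v + 4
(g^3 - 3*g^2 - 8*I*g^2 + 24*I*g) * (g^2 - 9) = g^5 - 3*g^4 - 8*I*g^4 - 9*g^3 + 24*I*g^3 + 27*g^2 + 72*I*g^2 - 216*I*g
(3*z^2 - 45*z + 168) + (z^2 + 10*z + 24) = 4*z^2 - 35*z + 192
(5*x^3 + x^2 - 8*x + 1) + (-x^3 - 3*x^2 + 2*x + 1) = 4*x^3 - 2*x^2 - 6*x + 2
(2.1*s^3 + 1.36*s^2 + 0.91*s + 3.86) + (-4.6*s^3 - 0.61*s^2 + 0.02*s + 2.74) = -2.5*s^3 + 0.75*s^2 + 0.93*s + 6.6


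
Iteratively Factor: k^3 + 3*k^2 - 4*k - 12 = (k + 3)*(k^2 - 4) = (k + 2)*(k + 3)*(k - 2)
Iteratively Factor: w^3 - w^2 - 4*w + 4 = (w + 2)*(w^2 - 3*w + 2) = (w - 2)*(w + 2)*(w - 1)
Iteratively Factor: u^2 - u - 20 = (u + 4)*(u - 5)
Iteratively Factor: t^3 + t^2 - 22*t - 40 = (t + 2)*(t^2 - t - 20) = (t - 5)*(t + 2)*(t + 4)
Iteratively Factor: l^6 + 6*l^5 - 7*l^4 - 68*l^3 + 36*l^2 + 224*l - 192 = (l + 3)*(l^5 + 3*l^4 - 16*l^3 - 20*l^2 + 96*l - 64) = (l + 3)*(l + 4)*(l^4 - l^3 - 12*l^2 + 28*l - 16) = (l - 2)*(l + 3)*(l + 4)*(l^3 + l^2 - 10*l + 8) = (l - 2)^2*(l + 3)*(l + 4)*(l^2 + 3*l - 4) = (l - 2)^2*(l - 1)*(l + 3)*(l + 4)*(l + 4)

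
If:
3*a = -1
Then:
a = -1/3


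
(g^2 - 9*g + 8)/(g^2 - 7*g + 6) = (g - 8)/(g - 6)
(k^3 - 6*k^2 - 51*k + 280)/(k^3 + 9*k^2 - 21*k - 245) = (k - 8)/(k + 7)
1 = 1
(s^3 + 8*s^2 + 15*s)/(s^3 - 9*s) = (s + 5)/(s - 3)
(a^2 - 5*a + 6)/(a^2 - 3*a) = (a - 2)/a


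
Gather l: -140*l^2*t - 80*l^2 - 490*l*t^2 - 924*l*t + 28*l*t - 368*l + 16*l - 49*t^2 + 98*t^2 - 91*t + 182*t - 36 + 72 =l^2*(-140*t - 80) + l*(-490*t^2 - 896*t - 352) + 49*t^2 + 91*t + 36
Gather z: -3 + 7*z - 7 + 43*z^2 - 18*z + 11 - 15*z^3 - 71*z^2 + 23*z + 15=-15*z^3 - 28*z^2 + 12*z + 16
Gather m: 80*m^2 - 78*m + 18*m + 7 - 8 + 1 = 80*m^2 - 60*m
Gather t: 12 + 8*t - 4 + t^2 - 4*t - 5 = t^2 + 4*t + 3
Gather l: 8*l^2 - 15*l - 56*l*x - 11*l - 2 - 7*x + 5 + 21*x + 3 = 8*l^2 + l*(-56*x - 26) + 14*x + 6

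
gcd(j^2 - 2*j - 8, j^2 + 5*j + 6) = j + 2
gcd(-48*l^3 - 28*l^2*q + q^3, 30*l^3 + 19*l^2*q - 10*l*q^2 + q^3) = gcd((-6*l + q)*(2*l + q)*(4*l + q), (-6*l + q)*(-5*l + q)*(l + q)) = -6*l + q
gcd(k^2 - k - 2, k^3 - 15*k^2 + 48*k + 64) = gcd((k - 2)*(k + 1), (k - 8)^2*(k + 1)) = k + 1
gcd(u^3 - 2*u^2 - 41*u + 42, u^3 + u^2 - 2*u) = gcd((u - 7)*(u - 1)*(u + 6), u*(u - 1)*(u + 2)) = u - 1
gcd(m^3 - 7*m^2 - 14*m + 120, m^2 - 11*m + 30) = m^2 - 11*m + 30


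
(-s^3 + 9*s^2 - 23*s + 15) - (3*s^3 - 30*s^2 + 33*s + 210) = -4*s^3 + 39*s^2 - 56*s - 195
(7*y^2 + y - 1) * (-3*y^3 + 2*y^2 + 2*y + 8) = -21*y^5 + 11*y^4 + 19*y^3 + 56*y^2 + 6*y - 8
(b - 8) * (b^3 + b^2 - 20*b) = b^4 - 7*b^3 - 28*b^2 + 160*b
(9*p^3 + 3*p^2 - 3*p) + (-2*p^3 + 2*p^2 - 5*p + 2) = 7*p^3 + 5*p^2 - 8*p + 2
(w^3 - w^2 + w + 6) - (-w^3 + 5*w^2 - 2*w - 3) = 2*w^3 - 6*w^2 + 3*w + 9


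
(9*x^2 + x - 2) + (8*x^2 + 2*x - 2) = 17*x^2 + 3*x - 4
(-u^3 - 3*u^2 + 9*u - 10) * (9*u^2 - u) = -9*u^5 - 26*u^4 + 84*u^3 - 99*u^2 + 10*u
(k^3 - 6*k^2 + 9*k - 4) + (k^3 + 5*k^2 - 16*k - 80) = 2*k^3 - k^2 - 7*k - 84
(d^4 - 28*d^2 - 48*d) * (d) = d^5 - 28*d^3 - 48*d^2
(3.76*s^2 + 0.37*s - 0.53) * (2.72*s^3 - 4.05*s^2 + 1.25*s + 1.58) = 10.2272*s^5 - 14.2216*s^4 + 1.7599*s^3 + 8.5498*s^2 - 0.0779000000000001*s - 0.8374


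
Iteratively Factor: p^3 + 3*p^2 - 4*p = (p + 4)*(p^2 - p) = (p - 1)*(p + 4)*(p)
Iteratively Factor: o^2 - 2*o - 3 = (o + 1)*(o - 3)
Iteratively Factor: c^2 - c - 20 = (c - 5)*(c + 4)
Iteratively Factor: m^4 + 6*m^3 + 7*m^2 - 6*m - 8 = (m + 1)*(m^3 + 5*m^2 + 2*m - 8) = (m - 1)*(m + 1)*(m^2 + 6*m + 8) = (m - 1)*(m + 1)*(m + 4)*(m + 2)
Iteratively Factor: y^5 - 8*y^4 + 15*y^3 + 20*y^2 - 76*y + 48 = (y - 3)*(y^4 - 5*y^3 + 20*y - 16) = (y - 3)*(y - 1)*(y^3 - 4*y^2 - 4*y + 16) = (y - 3)*(y - 2)*(y - 1)*(y^2 - 2*y - 8) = (y - 4)*(y - 3)*(y - 2)*(y - 1)*(y + 2)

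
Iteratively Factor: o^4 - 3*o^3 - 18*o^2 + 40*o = (o)*(o^3 - 3*o^2 - 18*o + 40) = o*(o - 5)*(o^2 + 2*o - 8) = o*(o - 5)*(o + 4)*(o - 2)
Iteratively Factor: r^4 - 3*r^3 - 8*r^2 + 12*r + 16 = (r - 4)*(r^3 + r^2 - 4*r - 4) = (r - 4)*(r + 2)*(r^2 - r - 2) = (r - 4)*(r - 2)*(r + 2)*(r + 1)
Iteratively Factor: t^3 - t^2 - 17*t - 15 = (t + 1)*(t^2 - 2*t - 15) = (t + 1)*(t + 3)*(t - 5)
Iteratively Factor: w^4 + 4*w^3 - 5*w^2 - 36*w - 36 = (w + 2)*(w^3 + 2*w^2 - 9*w - 18) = (w + 2)^2*(w^2 - 9) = (w - 3)*(w + 2)^2*(w + 3)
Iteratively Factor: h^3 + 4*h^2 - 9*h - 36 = (h + 3)*(h^2 + h - 12) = (h - 3)*(h + 3)*(h + 4)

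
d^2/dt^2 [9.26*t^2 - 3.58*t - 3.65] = 18.5200000000000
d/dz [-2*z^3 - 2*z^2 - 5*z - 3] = -6*z^2 - 4*z - 5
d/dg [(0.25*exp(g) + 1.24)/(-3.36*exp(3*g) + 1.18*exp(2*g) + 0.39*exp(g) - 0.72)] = (1.68*exp(3*g) + 12.2042*exp(2*g) - 2.9264*exp(g) - 0.6636)*exp(g)/(11.2896*exp(6*g) - 7.9296*exp(5*g) - 1.2284*exp(4*g) + 5.7588*exp(3*g) - 1.5471*exp(2*g) - 0.5616*exp(g) + 0.5184)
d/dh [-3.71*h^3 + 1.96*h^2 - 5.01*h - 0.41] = -11.13*h^2 + 3.92*h - 5.01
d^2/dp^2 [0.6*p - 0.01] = 0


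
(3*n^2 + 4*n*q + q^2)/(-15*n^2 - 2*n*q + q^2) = (n + q)/(-5*n + q)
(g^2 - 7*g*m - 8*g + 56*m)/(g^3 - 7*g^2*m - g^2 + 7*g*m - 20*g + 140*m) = (g - 8)/(g^2 - g - 20)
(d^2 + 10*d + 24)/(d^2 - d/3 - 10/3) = 3*(d^2 + 10*d + 24)/(3*d^2 - d - 10)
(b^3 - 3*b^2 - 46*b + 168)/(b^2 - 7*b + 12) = (b^2 + b - 42)/(b - 3)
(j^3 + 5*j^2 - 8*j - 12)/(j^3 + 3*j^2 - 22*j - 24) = (j - 2)/(j - 4)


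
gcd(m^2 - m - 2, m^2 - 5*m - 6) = m + 1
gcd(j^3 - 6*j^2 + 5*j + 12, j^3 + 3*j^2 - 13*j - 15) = j^2 - 2*j - 3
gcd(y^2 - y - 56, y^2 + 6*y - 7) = y + 7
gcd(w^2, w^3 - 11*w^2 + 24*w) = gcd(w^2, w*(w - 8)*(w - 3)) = w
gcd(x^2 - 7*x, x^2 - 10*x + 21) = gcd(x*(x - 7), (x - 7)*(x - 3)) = x - 7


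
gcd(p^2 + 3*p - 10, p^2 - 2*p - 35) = p + 5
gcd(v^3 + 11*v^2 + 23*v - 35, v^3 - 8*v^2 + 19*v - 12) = v - 1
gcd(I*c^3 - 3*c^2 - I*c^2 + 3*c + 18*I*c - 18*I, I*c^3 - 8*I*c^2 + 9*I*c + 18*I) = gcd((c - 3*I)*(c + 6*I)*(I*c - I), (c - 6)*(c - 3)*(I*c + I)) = 1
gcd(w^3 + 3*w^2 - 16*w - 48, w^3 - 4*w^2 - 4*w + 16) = w - 4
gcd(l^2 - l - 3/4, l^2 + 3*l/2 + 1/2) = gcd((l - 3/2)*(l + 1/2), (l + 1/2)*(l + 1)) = l + 1/2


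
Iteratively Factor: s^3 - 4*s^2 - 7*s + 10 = (s - 5)*(s^2 + s - 2) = (s - 5)*(s - 1)*(s + 2)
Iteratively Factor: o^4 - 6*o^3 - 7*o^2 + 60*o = (o - 5)*(o^3 - o^2 - 12*o) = (o - 5)*(o - 4)*(o^2 + 3*o) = o*(o - 5)*(o - 4)*(o + 3)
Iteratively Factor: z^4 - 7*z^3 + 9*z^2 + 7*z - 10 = (z - 1)*(z^3 - 6*z^2 + 3*z + 10) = (z - 2)*(z - 1)*(z^2 - 4*z - 5) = (z - 5)*(z - 2)*(z - 1)*(z + 1)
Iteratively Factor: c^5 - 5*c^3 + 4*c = (c - 1)*(c^4 + c^3 - 4*c^2 - 4*c) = (c - 2)*(c - 1)*(c^3 + 3*c^2 + 2*c) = (c - 2)*(c - 1)*(c + 2)*(c^2 + c) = c*(c - 2)*(c - 1)*(c + 2)*(c + 1)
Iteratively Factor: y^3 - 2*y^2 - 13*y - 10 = (y + 1)*(y^2 - 3*y - 10) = (y - 5)*(y + 1)*(y + 2)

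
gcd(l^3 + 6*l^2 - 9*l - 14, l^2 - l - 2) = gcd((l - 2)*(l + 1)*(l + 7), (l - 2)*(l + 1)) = l^2 - l - 2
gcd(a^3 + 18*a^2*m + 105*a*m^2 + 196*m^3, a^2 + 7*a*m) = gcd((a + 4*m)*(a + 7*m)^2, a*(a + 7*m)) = a + 7*m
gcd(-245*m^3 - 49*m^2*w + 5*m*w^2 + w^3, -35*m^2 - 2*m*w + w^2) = -35*m^2 - 2*m*w + w^2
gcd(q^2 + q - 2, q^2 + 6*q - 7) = q - 1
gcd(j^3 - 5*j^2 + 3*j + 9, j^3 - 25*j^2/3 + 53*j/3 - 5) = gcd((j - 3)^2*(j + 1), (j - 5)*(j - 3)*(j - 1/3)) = j - 3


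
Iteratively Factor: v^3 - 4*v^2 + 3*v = (v - 1)*(v^2 - 3*v) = v*(v - 1)*(v - 3)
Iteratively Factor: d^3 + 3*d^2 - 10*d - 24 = (d - 3)*(d^2 + 6*d + 8) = (d - 3)*(d + 4)*(d + 2)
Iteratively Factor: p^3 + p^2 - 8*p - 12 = (p + 2)*(p^2 - p - 6) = (p - 3)*(p + 2)*(p + 2)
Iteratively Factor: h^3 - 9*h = (h)*(h^2 - 9) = h*(h - 3)*(h + 3)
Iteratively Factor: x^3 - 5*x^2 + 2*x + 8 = (x - 4)*(x^2 - x - 2) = (x - 4)*(x + 1)*(x - 2)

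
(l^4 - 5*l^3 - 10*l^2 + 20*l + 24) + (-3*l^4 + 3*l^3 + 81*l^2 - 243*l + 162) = -2*l^4 - 2*l^3 + 71*l^2 - 223*l + 186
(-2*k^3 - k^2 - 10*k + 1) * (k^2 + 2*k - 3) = -2*k^5 - 5*k^4 - 6*k^3 - 16*k^2 + 32*k - 3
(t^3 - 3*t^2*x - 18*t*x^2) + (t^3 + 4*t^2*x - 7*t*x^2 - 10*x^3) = 2*t^3 + t^2*x - 25*t*x^2 - 10*x^3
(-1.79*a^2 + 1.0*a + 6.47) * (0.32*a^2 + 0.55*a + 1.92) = -0.5728*a^4 - 0.6645*a^3 - 0.8164*a^2 + 5.4785*a + 12.4224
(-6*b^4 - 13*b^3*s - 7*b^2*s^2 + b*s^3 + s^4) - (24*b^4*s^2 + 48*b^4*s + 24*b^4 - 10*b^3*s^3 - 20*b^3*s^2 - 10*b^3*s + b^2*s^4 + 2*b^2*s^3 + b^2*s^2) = -24*b^4*s^2 - 48*b^4*s - 30*b^4 + 10*b^3*s^3 + 20*b^3*s^2 - 3*b^3*s - b^2*s^4 - 2*b^2*s^3 - 8*b^2*s^2 + b*s^3 + s^4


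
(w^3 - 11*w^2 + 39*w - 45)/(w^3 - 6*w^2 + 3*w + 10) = (w^2 - 6*w + 9)/(w^2 - w - 2)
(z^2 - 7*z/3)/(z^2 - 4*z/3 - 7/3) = z/(z + 1)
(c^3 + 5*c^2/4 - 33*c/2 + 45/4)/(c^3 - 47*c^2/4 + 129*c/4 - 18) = (c + 5)/(c - 8)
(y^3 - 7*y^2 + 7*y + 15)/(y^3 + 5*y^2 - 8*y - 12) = (y^2 - 8*y + 15)/(y^2 + 4*y - 12)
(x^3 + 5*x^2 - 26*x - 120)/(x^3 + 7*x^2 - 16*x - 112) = (x^2 + x - 30)/(x^2 + 3*x - 28)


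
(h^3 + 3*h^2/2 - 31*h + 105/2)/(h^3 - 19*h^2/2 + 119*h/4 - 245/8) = 4*(h^2 + 4*h - 21)/(4*h^2 - 28*h + 49)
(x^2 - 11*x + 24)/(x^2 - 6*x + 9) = (x - 8)/(x - 3)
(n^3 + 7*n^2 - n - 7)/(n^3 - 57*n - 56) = (n - 1)/(n - 8)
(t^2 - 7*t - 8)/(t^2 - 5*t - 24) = (t + 1)/(t + 3)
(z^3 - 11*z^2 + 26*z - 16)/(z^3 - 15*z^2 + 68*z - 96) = (z^2 - 3*z + 2)/(z^2 - 7*z + 12)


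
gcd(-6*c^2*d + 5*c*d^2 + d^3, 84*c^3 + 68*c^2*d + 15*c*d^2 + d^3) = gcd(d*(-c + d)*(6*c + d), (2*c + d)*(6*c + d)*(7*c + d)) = 6*c + d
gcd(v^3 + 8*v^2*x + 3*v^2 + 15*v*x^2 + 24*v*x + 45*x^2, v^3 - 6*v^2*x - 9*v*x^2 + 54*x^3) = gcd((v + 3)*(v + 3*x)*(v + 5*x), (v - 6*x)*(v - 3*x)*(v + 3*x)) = v + 3*x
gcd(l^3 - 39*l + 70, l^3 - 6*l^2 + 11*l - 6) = l - 2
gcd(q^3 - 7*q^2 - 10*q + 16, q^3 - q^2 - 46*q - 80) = q^2 - 6*q - 16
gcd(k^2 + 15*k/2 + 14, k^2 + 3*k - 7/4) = k + 7/2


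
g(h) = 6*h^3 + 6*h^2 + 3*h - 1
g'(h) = 18*h^2 + 12*h + 3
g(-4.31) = -382.85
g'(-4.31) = 285.65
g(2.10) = 87.33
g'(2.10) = 107.58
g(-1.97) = -29.50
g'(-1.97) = 49.22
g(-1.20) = -6.33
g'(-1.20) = 14.52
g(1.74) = 53.99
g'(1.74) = 78.38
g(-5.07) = -643.92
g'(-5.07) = 404.85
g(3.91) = 461.12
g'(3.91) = 325.11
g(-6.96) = -1754.15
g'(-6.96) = 791.43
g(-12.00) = -9541.00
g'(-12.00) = 2451.00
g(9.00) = 4886.00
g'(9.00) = 1569.00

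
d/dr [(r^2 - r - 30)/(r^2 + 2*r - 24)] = 3*(r^2 + 4*r + 28)/(r^4 + 4*r^3 - 44*r^2 - 96*r + 576)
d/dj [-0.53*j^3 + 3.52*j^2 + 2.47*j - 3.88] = -1.59*j^2 + 7.04*j + 2.47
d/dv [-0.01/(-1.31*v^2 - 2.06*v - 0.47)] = (-0.0262*v - 0.0206)/(1.31*v^2 + 2.06*v + 0.47)^2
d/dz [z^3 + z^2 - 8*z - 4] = 3*z^2 + 2*z - 8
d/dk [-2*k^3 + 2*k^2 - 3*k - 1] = -6*k^2 + 4*k - 3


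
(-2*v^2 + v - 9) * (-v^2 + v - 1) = 2*v^4 - 3*v^3 + 12*v^2 - 10*v + 9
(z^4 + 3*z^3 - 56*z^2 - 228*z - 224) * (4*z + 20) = 4*z^5 + 32*z^4 - 164*z^3 - 2032*z^2 - 5456*z - 4480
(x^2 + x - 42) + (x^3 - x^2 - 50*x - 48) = x^3 - 49*x - 90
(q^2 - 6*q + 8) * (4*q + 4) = 4*q^3 - 20*q^2 + 8*q + 32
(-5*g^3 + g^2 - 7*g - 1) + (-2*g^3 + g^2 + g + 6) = -7*g^3 + 2*g^2 - 6*g + 5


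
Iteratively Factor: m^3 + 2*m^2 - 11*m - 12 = (m + 1)*(m^2 + m - 12) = (m - 3)*(m + 1)*(m + 4)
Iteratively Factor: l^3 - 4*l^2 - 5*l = (l)*(l^2 - 4*l - 5) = l*(l + 1)*(l - 5)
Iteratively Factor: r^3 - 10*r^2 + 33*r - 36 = (r - 3)*(r^2 - 7*r + 12) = (r - 4)*(r - 3)*(r - 3)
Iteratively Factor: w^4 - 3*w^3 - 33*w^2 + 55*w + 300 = (w + 3)*(w^3 - 6*w^2 - 15*w + 100) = (w - 5)*(w + 3)*(w^2 - w - 20) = (w - 5)^2*(w + 3)*(w + 4)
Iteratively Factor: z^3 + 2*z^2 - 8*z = (z + 4)*(z^2 - 2*z) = (z - 2)*(z + 4)*(z)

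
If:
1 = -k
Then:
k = -1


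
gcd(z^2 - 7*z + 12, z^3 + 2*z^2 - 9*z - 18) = z - 3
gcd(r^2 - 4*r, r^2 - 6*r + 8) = r - 4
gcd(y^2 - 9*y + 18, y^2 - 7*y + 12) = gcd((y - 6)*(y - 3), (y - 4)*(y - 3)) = y - 3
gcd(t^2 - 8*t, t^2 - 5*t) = t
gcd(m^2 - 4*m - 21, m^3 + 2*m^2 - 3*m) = m + 3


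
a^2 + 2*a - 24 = (a - 4)*(a + 6)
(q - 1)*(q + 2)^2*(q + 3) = q^4 + 6*q^3 + 9*q^2 - 4*q - 12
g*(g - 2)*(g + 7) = g^3 + 5*g^2 - 14*g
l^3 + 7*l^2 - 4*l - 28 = (l - 2)*(l + 2)*(l + 7)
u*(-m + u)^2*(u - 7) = m^2*u^2 - 7*m^2*u - 2*m*u^3 + 14*m*u^2 + u^4 - 7*u^3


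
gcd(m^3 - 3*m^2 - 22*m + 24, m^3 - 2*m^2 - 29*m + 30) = m^2 - 7*m + 6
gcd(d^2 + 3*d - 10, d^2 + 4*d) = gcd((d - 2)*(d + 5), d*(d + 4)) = 1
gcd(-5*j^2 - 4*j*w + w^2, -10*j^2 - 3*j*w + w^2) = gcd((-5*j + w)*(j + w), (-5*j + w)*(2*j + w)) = -5*j + w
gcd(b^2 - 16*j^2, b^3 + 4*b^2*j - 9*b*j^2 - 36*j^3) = b + 4*j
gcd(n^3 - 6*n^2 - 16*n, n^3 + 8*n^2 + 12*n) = n^2 + 2*n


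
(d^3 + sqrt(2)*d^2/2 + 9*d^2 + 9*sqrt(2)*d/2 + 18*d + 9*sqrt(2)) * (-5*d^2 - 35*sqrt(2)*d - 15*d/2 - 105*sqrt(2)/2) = -5*d^5 - 75*sqrt(2)*d^4/2 - 105*d^4/2 - 1575*sqrt(2)*d^3/4 - 385*d^3/2 - 4725*sqrt(2)*d^2/4 - 1005*d^2/2 - 2025*sqrt(2)*d/2 - 2205*d/2 - 945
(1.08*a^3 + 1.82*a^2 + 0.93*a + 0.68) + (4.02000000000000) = 1.08*a^3 + 1.82*a^2 + 0.93*a + 4.7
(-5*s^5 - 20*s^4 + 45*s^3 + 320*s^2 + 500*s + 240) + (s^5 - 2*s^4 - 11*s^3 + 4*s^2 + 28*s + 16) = -4*s^5 - 22*s^4 + 34*s^3 + 324*s^2 + 528*s + 256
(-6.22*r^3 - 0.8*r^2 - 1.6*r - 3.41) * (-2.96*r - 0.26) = 18.4112*r^4 + 3.9852*r^3 + 4.944*r^2 + 10.5096*r + 0.8866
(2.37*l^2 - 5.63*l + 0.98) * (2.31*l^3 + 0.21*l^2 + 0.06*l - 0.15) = 5.4747*l^5 - 12.5076*l^4 + 1.2237*l^3 - 0.4875*l^2 + 0.9033*l - 0.147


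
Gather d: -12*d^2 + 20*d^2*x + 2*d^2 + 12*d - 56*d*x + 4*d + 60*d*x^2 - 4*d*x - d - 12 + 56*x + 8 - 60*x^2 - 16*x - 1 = d^2*(20*x - 10) + d*(60*x^2 - 60*x + 15) - 60*x^2 + 40*x - 5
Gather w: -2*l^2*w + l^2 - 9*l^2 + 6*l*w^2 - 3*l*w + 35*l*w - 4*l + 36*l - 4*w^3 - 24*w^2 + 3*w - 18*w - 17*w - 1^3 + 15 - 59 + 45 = -8*l^2 + 32*l - 4*w^3 + w^2*(6*l - 24) + w*(-2*l^2 + 32*l - 32)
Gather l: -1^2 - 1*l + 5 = 4 - l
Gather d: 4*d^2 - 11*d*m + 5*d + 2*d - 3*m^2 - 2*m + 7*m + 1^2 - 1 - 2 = 4*d^2 + d*(7 - 11*m) - 3*m^2 + 5*m - 2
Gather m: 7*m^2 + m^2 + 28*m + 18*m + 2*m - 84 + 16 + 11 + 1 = 8*m^2 + 48*m - 56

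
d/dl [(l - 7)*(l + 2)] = 2*l - 5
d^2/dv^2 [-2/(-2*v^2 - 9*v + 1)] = 4*(-4*v^2 - 18*v + (4*v + 9)^2 + 2)/(2*v^2 + 9*v - 1)^3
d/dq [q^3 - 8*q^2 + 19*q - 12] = 3*q^2 - 16*q + 19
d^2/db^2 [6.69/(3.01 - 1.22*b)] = -19.914792/(1.22*b - 3.01)^3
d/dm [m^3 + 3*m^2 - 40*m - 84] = 3*m^2 + 6*m - 40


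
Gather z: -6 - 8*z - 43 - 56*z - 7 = -64*z - 56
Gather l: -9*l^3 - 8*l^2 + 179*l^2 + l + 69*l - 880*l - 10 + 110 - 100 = -9*l^3 + 171*l^2 - 810*l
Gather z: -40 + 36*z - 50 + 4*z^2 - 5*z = 4*z^2 + 31*z - 90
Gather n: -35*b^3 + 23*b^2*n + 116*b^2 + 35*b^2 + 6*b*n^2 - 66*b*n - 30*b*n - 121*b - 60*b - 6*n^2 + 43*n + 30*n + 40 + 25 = -35*b^3 + 151*b^2 - 181*b + n^2*(6*b - 6) + n*(23*b^2 - 96*b + 73) + 65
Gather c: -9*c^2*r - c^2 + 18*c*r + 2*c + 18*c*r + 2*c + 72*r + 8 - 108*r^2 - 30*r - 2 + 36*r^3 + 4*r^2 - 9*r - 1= c^2*(-9*r - 1) + c*(36*r + 4) + 36*r^3 - 104*r^2 + 33*r + 5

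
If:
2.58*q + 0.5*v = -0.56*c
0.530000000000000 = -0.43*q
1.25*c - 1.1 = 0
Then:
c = 0.88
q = -1.23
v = 5.37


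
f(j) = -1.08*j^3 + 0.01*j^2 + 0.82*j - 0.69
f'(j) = -3.24*j^2 + 0.02*j + 0.82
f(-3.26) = 34.16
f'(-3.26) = -33.68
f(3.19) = -33.03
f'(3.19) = -32.09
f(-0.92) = -0.59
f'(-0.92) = -1.94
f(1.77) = -5.20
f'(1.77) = -9.30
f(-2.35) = 11.45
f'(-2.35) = -17.12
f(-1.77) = 3.88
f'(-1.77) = -9.37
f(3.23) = -34.33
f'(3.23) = -32.92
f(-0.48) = -0.96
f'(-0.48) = 0.06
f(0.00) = -0.69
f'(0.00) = 0.82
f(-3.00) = 26.10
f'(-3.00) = -28.40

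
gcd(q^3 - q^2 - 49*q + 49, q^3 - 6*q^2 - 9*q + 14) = q^2 - 8*q + 7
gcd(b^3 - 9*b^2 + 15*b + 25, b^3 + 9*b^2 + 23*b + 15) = b + 1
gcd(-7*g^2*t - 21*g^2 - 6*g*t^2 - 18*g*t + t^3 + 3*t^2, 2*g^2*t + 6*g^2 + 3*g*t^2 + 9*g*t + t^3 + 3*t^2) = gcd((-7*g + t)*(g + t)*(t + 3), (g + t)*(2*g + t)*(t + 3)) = g*t + 3*g + t^2 + 3*t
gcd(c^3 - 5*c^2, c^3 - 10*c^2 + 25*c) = c^2 - 5*c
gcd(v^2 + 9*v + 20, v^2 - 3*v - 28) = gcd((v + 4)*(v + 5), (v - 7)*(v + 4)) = v + 4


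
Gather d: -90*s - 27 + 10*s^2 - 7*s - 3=10*s^2 - 97*s - 30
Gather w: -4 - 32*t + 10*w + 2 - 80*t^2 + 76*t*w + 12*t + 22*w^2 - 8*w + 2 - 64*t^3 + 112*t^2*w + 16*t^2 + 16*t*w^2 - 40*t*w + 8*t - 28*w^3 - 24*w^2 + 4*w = -64*t^3 - 64*t^2 - 12*t - 28*w^3 + w^2*(16*t - 2) + w*(112*t^2 + 36*t + 6)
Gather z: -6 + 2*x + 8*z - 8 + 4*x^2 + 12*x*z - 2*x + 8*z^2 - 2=4*x^2 + 8*z^2 + z*(12*x + 8) - 16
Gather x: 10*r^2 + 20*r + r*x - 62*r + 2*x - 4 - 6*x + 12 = 10*r^2 - 42*r + x*(r - 4) + 8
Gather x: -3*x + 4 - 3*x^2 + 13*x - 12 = -3*x^2 + 10*x - 8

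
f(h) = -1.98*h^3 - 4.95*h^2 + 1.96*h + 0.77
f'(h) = -5.94*h^2 - 9.9*h + 1.96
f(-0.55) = -1.48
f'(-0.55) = 5.61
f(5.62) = -496.02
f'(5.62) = -241.29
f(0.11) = 0.92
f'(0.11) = 0.80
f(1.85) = -25.08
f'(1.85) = -36.68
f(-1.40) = -6.24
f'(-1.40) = 4.18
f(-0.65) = -2.05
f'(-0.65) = 5.89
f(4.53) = -275.99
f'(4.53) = -164.78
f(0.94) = -3.41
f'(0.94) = -12.59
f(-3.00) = 3.80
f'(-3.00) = -21.80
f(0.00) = 0.77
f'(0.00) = 1.96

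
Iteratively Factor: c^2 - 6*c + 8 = (c - 4)*(c - 2)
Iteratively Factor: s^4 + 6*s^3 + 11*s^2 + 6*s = (s + 3)*(s^3 + 3*s^2 + 2*s) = (s + 2)*(s + 3)*(s^2 + s) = s*(s + 2)*(s + 3)*(s + 1)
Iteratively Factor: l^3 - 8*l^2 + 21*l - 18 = (l - 3)*(l^2 - 5*l + 6) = (l - 3)^2*(l - 2)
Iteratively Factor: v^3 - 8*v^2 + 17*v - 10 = (v - 2)*(v^2 - 6*v + 5) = (v - 5)*(v - 2)*(v - 1)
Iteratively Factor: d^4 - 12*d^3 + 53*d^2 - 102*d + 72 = (d - 3)*(d^3 - 9*d^2 + 26*d - 24) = (d - 3)*(d - 2)*(d^2 - 7*d + 12) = (d - 3)^2*(d - 2)*(d - 4)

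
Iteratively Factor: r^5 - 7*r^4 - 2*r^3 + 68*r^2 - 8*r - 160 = (r - 4)*(r^4 - 3*r^3 - 14*r^2 + 12*r + 40) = (r - 4)*(r + 2)*(r^3 - 5*r^2 - 4*r + 20) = (r - 5)*(r - 4)*(r + 2)*(r^2 - 4) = (r - 5)*(r - 4)*(r - 2)*(r + 2)*(r + 2)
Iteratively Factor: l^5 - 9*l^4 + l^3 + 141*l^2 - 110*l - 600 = (l - 5)*(l^4 - 4*l^3 - 19*l^2 + 46*l + 120) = (l - 5)^2*(l^3 + l^2 - 14*l - 24) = (l - 5)^2*(l + 2)*(l^2 - l - 12) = (l - 5)^2*(l - 4)*(l + 2)*(l + 3)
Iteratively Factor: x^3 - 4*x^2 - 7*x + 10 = (x - 1)*(x^2 - 3*x - 10) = (x - 5)*(x - 1)*(x + 2)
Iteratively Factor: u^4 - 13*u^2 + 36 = (u + 3)*(u^3 - 3*u^2 - 4*u + 12) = (u + 2)*(u + 3)*(u^2 - 5*u + 6) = (u - 3)*(u + 2)*(u + 3)*(u - 2)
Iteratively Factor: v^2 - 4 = (v + 2)*(v - 2)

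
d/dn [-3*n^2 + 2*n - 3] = 2 - 6*n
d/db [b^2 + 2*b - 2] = 2*b + 2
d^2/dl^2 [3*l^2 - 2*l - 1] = 6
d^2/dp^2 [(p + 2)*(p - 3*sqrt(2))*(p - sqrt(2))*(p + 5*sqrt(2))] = 12*p^2 + 6*sqrt(2)*p + 12*p - 68 + 4*sqrt(2)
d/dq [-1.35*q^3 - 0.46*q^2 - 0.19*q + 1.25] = -4.05*q^2 - 0.92*q - 0.19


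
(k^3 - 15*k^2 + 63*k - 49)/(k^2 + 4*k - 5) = (k^2 - 14*k + 49)/(k + 5)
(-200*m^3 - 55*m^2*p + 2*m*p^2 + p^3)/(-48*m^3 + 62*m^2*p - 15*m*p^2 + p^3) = (25*m^2 + 10*m*p + p^2)/(6*m^2 - 7*m*p + p^2)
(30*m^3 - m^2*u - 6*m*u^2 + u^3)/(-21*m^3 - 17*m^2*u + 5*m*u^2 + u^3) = (-10*m^2 - 3*m*u + u^2)/(7*m^2 + 8*m*u + u^2)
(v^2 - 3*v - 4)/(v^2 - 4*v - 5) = (v - 4)/(v - 5)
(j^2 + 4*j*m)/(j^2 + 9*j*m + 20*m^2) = j/(j + 5*m)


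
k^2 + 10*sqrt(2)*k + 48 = (k + 4*sqrt(2))*(k + 6*sqrt(2))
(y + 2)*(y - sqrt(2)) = y^2 - sqrt(2)*y + 2*y - 2*sqrt(2)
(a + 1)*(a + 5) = a^2 + 6*a + 5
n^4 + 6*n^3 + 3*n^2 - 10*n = n*(n - 1)*(n + 2)*(n + 5)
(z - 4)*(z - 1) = z^2 - 5*z + 4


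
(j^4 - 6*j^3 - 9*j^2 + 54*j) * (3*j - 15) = 3*j^5 - 33*j^4 + 63*j^3 + 297*j^2 - 810*j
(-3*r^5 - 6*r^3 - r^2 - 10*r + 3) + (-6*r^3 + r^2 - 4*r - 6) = -3*r^5 - 12*r^3 - 14*r - 3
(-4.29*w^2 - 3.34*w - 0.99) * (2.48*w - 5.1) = -10.6392*w^3 + 13.5958*w^2 + 14.5788*w + 5.049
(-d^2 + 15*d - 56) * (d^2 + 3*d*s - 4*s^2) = -d^4 - 3*d^3*s + 15*d^3 + 4*d^2*s^2 + 45*d^2*s - 56*d^2 - 60*d*s^2 - 168*d*s + 224*s^2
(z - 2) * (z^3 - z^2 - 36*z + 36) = z^4 - 3*z^3 - 34*z^2 + 108*z - 72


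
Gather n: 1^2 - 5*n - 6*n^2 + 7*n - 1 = -6*n^2 + 2*n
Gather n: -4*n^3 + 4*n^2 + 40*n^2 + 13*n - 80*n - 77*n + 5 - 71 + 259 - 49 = -4*n^3 + 44*n^2 - 144*n + 144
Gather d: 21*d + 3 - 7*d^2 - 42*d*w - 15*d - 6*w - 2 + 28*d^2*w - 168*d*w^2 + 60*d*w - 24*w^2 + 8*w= d^2*(28*w - 7) + d*(-168*w^2 + 18*w + 6) - 24*w^2 + 2*w + 1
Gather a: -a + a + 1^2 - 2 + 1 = 0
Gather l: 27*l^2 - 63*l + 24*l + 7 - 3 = 27*l^2 - 39*l + 4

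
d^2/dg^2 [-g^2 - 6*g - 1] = -2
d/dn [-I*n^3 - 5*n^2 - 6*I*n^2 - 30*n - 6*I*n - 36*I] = -3*I*n^2 - 2*n*(5 + 6*I) - 30 - 6*I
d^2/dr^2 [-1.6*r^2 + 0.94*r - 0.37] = -3.20000000000000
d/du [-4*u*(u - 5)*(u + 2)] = -12*u^2 + 24*u + 40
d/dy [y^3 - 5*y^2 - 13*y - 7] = 3*y^2 - 10*y - 13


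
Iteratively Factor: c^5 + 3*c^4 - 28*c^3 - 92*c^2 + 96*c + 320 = (c - 5)*(c^4 + 8*c^3 + 12*c^2 - 32*c - 64) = (c - 5)*(c - 2)*(c^3 + 10*c^2 + 32*c + 32) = (c - 5)*(c - 2)*(c + 2)*(c^2 + 8*c + 16) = (c - 5)*(c - 2)*(c + 2)*(c + 4)*(c + 4)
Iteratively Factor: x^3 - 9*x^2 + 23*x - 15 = (x - 3)*(x^2 - 6*x + 5) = (x - 3)*(x - 1)*(x - 5)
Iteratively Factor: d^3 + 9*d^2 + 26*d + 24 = (d + 4)*(d^2 + 5*d + 6) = (d + 3)*(d + 4)*(d + 2)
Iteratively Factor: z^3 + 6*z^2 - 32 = (z - 2)*(z^2 + 8*z + 16) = (z - 2)*(z + 4)*(z + 4)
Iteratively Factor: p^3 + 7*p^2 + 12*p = (p + 4)*(p^2 + 3*p) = p*(p + 4)*(p + 3)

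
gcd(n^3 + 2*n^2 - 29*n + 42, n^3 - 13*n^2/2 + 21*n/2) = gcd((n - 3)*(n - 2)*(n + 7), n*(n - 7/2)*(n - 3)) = n - 3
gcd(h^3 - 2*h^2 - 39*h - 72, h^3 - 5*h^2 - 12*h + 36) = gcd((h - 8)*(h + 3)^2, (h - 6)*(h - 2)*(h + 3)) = h + 3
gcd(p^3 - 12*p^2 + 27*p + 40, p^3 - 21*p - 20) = p^2 - 4*p - 5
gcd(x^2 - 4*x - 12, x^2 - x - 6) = x + 2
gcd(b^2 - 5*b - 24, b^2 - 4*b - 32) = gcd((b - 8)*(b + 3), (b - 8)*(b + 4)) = b - 8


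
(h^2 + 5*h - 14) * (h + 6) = h^3 + 11*h^2 + 16*h - 84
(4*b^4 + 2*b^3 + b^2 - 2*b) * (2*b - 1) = 8*b^5 - 5*b^2 + 2*b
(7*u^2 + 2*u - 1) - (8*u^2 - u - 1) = -u^2 + 3*u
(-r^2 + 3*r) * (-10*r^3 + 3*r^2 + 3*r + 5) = 10*r^5 - 33*r^4 + 6*r^3 + 4*r^2 + 15*r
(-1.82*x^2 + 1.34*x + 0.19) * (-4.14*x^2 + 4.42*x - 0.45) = 7.5348*x^4 - 13.592*x^3 + 5.9552*x^2 + 0.2368*x - 0.0855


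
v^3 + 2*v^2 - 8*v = v*(v - 2)*(v + 4)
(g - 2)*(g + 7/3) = g^2 + g/3 - 14/3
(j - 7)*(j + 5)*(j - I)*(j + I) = j^4 - 2*j^3 - 34*j^2 - 2*j - 35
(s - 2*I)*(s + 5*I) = s^2 + 3*I*s + 10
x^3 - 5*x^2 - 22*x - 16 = (x - 8)*(x + 1)*(x + 2)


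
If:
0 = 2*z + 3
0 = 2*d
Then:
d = 0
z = -3/2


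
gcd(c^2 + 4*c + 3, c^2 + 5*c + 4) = c + 1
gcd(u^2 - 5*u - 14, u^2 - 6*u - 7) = u - 7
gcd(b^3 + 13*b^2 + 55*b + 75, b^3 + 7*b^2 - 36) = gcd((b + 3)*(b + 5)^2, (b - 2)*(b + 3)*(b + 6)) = b + 3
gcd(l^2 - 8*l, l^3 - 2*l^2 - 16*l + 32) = 1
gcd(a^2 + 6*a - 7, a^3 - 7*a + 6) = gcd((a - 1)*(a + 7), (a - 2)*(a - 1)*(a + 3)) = a - 1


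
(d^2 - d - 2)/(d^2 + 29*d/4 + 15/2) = 4*(d^2 - d - 2)/(4*d^2 + 29*d + 30)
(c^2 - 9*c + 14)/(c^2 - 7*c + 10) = (c - 7)/(c - 5)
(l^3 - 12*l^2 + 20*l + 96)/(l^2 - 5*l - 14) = (l^2 - 14*l + 48)/(l - 7)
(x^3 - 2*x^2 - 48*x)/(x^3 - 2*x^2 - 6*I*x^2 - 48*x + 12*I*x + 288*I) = x/(x - 6*I)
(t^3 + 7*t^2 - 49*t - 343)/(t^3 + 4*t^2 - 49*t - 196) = (t + 7)/(t + 4)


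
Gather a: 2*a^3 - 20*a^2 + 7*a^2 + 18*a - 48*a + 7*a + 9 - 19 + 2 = 2*a^3 - 13*a^2 - 23*a - 8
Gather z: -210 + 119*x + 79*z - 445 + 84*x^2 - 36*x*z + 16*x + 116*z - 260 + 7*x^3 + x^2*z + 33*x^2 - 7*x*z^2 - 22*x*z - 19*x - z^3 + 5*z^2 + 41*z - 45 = 7*x^3 + 117*x^2 + 116*x - z^3 + z^2*(5 - 7*x) + z*(x^2 - 58*x + 236) - 960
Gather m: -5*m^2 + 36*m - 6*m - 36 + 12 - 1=-5*m^2 + 30*m - 25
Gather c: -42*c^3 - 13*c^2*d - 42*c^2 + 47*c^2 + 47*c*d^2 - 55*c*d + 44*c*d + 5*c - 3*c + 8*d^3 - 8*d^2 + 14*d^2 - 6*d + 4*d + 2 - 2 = -42*c^3 + c^2*(5 - 13*d) + c*(47*d^2 - 11*d + 2) + 8*d^3 + 6*d^2 - 2*d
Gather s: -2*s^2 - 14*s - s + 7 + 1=-2*s^2 - 15*s + 8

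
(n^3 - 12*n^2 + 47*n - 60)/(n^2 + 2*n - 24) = (n^2 - 8*n + 15)/(n + 6)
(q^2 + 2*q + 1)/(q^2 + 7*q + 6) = (q + 1)/(q + 6)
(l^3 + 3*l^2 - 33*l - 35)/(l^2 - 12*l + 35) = (l^2 + 8*l + 7)/(l - 7)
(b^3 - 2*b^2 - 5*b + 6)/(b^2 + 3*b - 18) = (b^2 + b - 2)/(b + 6)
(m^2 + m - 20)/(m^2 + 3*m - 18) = (m^2 + m - 20)/(m^2 + 3*m - 18)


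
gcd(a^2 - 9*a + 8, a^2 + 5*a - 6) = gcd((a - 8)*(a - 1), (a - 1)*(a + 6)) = a - 1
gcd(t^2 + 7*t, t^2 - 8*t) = t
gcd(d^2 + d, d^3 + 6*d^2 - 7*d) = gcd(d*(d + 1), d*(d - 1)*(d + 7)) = d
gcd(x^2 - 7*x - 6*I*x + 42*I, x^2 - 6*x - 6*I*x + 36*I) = x - 6*I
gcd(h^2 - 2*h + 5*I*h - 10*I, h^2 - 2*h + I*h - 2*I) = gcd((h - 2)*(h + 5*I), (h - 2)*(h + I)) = h - 2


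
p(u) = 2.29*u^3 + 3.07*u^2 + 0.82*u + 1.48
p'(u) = 6.87*u^2 + 6.14*u + 0.82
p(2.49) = 57.91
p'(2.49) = 58.70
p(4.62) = 296.62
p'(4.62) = 175.82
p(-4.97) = -207.89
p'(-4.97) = 140.00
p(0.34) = 2.20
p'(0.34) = 3.70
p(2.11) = 38.39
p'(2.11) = 44.36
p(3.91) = 188.51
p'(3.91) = 129.86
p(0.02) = 1.50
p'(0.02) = 0.95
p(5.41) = 458.37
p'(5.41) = 235.11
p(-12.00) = -3523.40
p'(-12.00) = 916.42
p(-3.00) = -35.18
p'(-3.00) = 44.23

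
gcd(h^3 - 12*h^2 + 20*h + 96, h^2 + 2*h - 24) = 1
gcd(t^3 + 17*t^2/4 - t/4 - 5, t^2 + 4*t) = t + 4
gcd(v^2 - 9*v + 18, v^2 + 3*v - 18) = v - 3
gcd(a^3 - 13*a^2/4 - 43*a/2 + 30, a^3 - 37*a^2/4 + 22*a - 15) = a^2 - 29*a/4 + 15/2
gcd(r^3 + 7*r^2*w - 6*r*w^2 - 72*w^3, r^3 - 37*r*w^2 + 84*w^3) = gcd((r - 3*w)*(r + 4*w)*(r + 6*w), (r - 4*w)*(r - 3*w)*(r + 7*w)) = r - 3*w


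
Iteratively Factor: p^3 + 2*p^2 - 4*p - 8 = (p - 2)*(p^2 + 4*p + 4) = (p - 2)*(p + 2)*(p + 2)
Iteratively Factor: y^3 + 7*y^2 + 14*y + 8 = (y + 4)*(y^2 + 3*y + 2) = (y + 2)*(y + 4)*(y + 1)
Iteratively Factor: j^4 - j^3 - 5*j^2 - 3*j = (j - 3)*(j^3 + 2*j^2 + j) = (j - 3)*(j + 1)*(j^2 + j) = j*(j - 3)*(j + 1)*(j + 1)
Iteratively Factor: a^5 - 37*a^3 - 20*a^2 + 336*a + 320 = (a - 5)*(a^4 + 5*a^3 - 12*a^2 - 80*a - 64) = (a - 5)*(a + 4)*(a^3 + a^2 - 16*a - 16) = (a - 5)*(a - 4)*(a + 4)*(a^2 + 5*a + 4) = (a - 5)*(a - 4)*(a + 4)^2*(a + 1)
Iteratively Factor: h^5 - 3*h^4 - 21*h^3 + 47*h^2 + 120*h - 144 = (h - 1)*(h^4 - 2*h^3 - 23*h^2 + 24*h + 144) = (h - 1)*(h + 3)*(h^3 - 5*h^2 - 8*h + 48) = (h - 4)*(h - 1)*(h + 3)*(h^2 - h - 12) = (h - 4)^2*(h - 1)*(h + 3)*(h + 3)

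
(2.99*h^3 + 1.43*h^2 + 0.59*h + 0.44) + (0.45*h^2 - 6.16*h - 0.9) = 2.99*h^3 + 1.88*h^2 - 5.57*h - 0.46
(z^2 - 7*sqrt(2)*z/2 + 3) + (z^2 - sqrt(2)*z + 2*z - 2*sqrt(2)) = 2*z^2 - 9*sqrt(2)*z/2 + 2*z - 2*sqrt(2) + 3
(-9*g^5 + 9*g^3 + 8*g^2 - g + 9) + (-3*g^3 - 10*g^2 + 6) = -9*g^5 + 6*g^3 - 2*g^2 - g + 15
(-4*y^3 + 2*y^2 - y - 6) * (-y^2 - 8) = 4*y^5 - 2*y^4 + 33*y^3 - 10*y^2 + 8*y + 48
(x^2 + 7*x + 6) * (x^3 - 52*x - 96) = x^5 + 7*x^4 - 46*x^3 - 460*x^2 - 984*x - 576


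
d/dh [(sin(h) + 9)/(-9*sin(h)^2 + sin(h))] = 9*(18/tan(h) - cos(h)^3/sin(h)^2)/(9*sin(h) - 1)^2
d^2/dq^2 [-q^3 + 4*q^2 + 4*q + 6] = 8 - 6*q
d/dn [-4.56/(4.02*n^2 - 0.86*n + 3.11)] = (36.6624*n - 3.9216)/(4.02*n^2 - 0.86*n + 3.11)^2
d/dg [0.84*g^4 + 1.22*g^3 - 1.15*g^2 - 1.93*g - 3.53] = 3.36*g^3 + 3.66*g^2 - 2.3*g - 1.93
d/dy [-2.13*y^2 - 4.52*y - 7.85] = -4.26*y - 4.52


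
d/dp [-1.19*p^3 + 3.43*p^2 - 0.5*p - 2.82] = -3.57*p^2 + 6.86*p - 0.5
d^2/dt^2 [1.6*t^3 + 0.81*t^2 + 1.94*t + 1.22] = 9.6*t + 1.62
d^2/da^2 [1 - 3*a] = 0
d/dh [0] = 0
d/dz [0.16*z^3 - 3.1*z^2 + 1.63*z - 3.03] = 0.48*z^2 - 6.2*z + 1.63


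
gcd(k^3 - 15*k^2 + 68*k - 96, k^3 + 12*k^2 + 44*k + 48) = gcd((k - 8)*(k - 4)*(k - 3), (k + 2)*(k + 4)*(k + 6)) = 1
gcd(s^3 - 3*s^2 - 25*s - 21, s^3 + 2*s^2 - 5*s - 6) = s^2 + 4*s + 3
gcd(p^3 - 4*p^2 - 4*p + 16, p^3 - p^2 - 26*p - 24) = 1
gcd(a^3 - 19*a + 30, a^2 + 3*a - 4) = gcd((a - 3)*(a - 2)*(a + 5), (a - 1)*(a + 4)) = 1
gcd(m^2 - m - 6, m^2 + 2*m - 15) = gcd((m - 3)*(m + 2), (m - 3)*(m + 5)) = m - 3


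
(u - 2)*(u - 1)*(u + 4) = u^3 + u^2 - 10*u + 8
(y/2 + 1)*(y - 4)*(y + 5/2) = y^3/2 + y^2/4 - 13*y/2 - 10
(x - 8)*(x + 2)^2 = x^3 - 4*x^2 - 28*x - 32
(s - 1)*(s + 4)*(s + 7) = s^3 + 10*s^2 + 17*s - 28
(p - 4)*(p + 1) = p^2 - 3*p - 4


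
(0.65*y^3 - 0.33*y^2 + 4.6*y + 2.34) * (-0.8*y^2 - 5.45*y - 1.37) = -0.52*y^5 - 3.2785*y^4 - 2.772*y^3 - 26.4899*y^2 - 19.055*y - 3.2058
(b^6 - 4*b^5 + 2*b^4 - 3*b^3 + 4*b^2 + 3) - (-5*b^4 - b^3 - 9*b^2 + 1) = b^6 - 4*b^5 + 7*b^4 - 2*b^3 + 13*b^2 + 2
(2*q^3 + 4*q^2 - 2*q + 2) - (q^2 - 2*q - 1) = 2*q^3 + 3*q^2 + 3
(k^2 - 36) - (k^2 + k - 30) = -k - 6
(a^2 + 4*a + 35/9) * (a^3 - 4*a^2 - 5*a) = a^5 - 154*a^3/9 - 320*a^2/9 - 175*a/9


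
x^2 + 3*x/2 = x*(x + 3/2)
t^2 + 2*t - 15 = (t - 3)*(t + 5)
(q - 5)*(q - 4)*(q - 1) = q^3 - 10*q^2 + 29*q - 20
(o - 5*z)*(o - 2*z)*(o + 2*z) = o^3 - 5*o^2*z - 4*o*z^2 + 20*z^3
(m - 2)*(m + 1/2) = m^2 - 3*m/2 - 1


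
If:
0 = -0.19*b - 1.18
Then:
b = -6.21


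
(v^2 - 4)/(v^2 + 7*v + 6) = (v^2 - 4)/(v^2 + 7*v + 6)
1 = 1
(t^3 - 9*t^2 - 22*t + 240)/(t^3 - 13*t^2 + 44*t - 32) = (t^2 - t - 30)/(t^2 - 5*t + 4)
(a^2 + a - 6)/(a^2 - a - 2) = (a + 3)/(a + 1)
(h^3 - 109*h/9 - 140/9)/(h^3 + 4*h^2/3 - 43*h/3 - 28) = (h + 5/3)/(h + 3)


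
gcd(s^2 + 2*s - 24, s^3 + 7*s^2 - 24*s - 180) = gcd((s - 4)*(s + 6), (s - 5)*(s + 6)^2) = s + 6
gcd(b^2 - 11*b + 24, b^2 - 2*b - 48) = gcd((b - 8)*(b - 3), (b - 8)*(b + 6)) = b - 8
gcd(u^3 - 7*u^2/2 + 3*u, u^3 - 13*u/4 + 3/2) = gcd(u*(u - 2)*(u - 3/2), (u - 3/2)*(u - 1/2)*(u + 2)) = u - 3/2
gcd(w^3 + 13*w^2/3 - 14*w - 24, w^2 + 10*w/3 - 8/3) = 1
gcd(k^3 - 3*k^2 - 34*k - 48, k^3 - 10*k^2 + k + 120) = k^2 - 5*k - 24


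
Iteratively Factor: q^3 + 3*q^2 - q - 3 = (q + 3)*(q^2 - 1) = (q + 1)*(q + 3)*(q - 1)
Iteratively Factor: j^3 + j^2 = (j + 1)*(j^2) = j*(j + 1)*(j)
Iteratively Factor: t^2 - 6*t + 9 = (t - 3)*(t - 3)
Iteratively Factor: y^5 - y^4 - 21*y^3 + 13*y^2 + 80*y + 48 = (y + 1)*(y^4 - 2*y^3 - 19*y^2 + 32*y + 48) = (y - 3)*(y + 1)*(y^3 + y^2 - 16*y - 16) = (y - 4)*(y - 3)*(y + 1)*(y^2 + 5*y + 4) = (y - 4)*(y - 3)*(y + 1)*(y + 4)*(y + 1)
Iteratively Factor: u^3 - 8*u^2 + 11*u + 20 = (u + 1)*(u^2 - 9*u + 20) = (u - 4)*(u + 1)*(u - 5)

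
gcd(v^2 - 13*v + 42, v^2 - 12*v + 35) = v - 7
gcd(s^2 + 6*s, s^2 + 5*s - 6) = s + 6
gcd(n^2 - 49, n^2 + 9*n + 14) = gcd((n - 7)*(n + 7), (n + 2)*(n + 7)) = n + 7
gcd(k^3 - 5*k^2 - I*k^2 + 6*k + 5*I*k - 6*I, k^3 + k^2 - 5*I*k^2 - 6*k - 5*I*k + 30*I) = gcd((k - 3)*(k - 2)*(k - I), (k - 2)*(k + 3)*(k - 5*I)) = k - 2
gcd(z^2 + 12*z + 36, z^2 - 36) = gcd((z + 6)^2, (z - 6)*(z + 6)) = z + 6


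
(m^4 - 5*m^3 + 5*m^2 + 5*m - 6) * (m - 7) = m^5 - 12*m^4 + 40*m^3 - 30*m^2 - 41*m + 42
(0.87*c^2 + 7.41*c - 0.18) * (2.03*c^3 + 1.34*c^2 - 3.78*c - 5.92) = 1.7661*c^5 + 16.2081*c^4 + 6.2754*c^3 - 33.4014*c^2 - 43.1868*c + 1.0656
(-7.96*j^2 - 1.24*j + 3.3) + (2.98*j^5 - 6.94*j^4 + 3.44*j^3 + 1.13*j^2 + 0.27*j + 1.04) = 2.98*j^5 - 6.94*j^4 + 3.44*j^3 - 6.83*j^2 - 0.97*j + 4.34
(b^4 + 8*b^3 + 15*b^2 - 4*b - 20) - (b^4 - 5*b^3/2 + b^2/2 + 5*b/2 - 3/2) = 21*b^3/2 + 29*b^2/2 - 13*b/2 - 37/2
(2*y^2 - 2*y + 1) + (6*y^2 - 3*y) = 8*y^2 - 5*y + 1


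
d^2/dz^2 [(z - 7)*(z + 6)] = 2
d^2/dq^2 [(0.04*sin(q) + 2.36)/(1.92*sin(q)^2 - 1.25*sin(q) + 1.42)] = (-0.147456*sin(q)^5 - 34.895616*sin(q)^4 + 17.941248*sin(q)^3 + 74.17814*sin(q)^2 - 38.907992*sin(q) - 5.351608)/(7.077888*sin(q)^6 - 13.824*sin(q)^5 + 24.704064*sin(q)^4 - 22.401125*sin(q)^3 + 18.270714*sin(q)^2 - 7.5615*sin(q) + 2.863288)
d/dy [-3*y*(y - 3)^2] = 9*(1 - y)*(y - 3)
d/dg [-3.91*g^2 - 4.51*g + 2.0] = -7.82*g - 4.51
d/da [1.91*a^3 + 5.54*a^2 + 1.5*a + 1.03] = 5.73*a^2 + 11.08*a + 1.5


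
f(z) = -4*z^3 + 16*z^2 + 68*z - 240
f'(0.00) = 68.00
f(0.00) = -240.00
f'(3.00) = 56.00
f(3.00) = 0.00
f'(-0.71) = 39.23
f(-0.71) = -278.78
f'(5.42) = -111.08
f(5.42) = -38.30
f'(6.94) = -287.88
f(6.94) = -334.48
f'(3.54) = 30.90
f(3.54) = 23.78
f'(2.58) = 70.68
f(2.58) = -26.75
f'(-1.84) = -31.51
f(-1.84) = -286.03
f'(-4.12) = -267.53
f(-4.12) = 31.17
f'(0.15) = 72.53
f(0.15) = -229.45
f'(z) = -12*z^2 + 32*z + 68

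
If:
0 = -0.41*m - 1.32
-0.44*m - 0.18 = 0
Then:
No Solution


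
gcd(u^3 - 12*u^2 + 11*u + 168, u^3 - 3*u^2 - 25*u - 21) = u^2 - 4*u - 21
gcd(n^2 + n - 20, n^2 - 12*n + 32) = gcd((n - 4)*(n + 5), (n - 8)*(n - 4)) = n - 4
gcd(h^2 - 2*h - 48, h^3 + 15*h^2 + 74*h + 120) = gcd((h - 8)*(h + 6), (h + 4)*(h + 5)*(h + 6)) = h + 6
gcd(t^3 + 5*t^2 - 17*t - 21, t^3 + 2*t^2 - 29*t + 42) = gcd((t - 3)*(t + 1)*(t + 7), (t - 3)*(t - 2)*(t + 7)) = t^2 + 4*t - 21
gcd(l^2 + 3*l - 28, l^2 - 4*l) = l - 4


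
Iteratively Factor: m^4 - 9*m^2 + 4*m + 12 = (m - 2)*(m^3 + 2*m^2 - 5*m - 6) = (m - 2)*(m + 1)*(m^2 + m - 6) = (m - 2)*(m + 1)*(m + 3)*(m - 2)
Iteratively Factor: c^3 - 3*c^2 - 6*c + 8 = (c + 2)*(c^2 - 5*c + 4) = (c - 4)*(c + 2)*(c - 1)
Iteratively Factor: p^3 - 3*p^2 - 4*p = (p - 4)*(p^2 + p) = p*(p - 4)*(p + 1)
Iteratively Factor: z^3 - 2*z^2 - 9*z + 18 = (z - 2)*(z^2 - 9) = (z - 3)*(z - 2)*(z + 3)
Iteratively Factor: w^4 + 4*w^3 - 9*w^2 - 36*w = (w + 3)*(w^3 + w^2 - 12*w) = (w + 3)*(w + 4)*(w^2 - 3*w) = w*(w + 3)*(w + 4)*(w - 3)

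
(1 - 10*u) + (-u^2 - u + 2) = -u^2 - 11*u + 3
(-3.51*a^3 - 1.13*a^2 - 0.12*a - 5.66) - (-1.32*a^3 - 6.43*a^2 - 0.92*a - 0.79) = -2.19*a^3 + 5.3*a^2 + 0.8*a - 4.87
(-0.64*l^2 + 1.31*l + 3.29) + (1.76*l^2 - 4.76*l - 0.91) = 1.12*l^2 - 3.45*l + 2.38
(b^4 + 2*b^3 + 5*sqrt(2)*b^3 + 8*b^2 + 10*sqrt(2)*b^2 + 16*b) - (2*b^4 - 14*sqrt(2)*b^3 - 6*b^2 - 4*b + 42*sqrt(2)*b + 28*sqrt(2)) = -b^4 + 2*b^3 + 19*sqrt(2)*b^3 + 14*b^2 + 10*sqrt(2)*b^2 - 42*sqrt(2)*b + 20*b - 28*sqrt(2)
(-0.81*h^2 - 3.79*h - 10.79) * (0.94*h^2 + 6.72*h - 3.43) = -0.7614*h^4 - 9.0058*h^3 - 32.8331*h^2 - 59.5091*h + 37.0097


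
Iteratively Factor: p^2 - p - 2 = (p + 1)*(p - 2)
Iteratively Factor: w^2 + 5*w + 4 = (w + 1)*(w + 4)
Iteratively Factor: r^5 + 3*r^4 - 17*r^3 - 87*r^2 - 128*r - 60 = (r + 2)*(r^4 + r^3 - 19*r^2 - 49*r - 30) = (r + 2)^2*(r^3 - r^2 - 17*r - 15) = (r - 5)*(r + 2)^2*(r^2 + 4*r + 3) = (r - 5)*(r + 1)*(r + 2)^2*(r + 3)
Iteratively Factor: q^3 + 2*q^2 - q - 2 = (q - 1)*(q^2 + 3*q + 2) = (q - 1)*(q + 1)*(q + 2)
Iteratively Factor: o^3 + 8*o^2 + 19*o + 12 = (o + 1)*(o^2 + 7*o + 12) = (o + 1)*(o + 3)*(o + 4)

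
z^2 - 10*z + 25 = (z - 5)^2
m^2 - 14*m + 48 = (m - 8)*(m - 6)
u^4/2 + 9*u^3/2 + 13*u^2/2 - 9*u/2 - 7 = (u/2 + 1)*(u - 1)*(u + 1)*(u + 7)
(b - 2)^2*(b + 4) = b^3 - 12*b + 16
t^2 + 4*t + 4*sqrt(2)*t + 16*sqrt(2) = (t + 4)*(t + 4*sqrt(2))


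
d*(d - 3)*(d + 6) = d^3 + 3*d^2 - 18*d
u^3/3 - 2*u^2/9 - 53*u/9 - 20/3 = (u/3 + 1)*(u - 5)*(u + 4/3)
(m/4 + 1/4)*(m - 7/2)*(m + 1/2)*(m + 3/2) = m^4/4 - m^3/8 - 31*m^2/16 - 71*m/32 - 21/32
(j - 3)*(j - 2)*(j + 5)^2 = j^4 + 5*j^3 - 19*j^2 - 65*j + 150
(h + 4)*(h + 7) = h^2 + 11*h + 28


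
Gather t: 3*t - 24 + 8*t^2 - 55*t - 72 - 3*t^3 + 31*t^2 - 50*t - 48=-3*t^3 + 39*t^2 - 102*t - 144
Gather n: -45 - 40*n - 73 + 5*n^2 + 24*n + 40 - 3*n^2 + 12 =2*n^2 - 16*n - 66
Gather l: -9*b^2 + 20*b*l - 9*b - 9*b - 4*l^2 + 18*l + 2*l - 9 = -9*b^2 - 18*b - 4*l^2 + l*(20*b + 20) - 9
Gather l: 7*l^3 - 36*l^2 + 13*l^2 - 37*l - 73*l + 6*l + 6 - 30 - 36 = 7*l^3 - 23*l^2 - 104*l - 60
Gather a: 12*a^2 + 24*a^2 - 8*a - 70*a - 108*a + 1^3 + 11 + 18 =36*a^2 - 186*a + 30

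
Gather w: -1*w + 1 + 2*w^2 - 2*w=2*w^2 - 3*w + 1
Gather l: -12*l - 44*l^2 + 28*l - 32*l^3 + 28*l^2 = -32*l^3 - 16*l^2 + 16*l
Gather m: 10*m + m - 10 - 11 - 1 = 11*m - 22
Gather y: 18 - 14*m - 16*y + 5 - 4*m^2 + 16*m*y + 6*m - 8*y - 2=-4*m^2 - 8*m + y*(16*m - 24) + 21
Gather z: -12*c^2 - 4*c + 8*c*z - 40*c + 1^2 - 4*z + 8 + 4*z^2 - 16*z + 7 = -12*c^2 - 44*c + 4*z^2 + z*(8*c - 20) + 16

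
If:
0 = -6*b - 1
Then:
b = -1/6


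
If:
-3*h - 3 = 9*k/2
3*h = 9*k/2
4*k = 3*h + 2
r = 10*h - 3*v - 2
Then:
No Solution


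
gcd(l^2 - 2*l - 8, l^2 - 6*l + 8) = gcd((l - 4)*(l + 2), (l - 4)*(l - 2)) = l - 4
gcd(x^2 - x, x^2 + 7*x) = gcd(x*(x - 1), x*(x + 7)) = x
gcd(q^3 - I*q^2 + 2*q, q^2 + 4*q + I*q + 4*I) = q + I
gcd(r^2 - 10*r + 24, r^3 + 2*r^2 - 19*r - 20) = r - 4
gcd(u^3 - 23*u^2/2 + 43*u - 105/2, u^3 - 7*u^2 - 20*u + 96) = u - 3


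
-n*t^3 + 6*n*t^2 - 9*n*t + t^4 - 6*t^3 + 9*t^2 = t*(-n + t)*(t - 3)^2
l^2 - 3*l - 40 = (l - 8)*(l + 5)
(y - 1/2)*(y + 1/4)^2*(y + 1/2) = y^4 + y^3/2 - 3*y^2/16 - y/8 - 1/64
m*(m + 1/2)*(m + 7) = m^3 + 15*m^2/2 + 7*m/2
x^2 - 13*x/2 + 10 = (x - 4)*(x - 5/2)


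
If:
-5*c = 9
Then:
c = -9/5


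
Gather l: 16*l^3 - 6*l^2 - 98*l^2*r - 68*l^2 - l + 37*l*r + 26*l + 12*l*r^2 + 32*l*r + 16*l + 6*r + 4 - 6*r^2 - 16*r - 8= 16*l^3 + l^2*(-98*r - 74) + l*(12*r^2 + 69*r + 41) - 6*r^2 - 10*r - 4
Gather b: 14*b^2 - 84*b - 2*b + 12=14*b^2 - 86*b + 12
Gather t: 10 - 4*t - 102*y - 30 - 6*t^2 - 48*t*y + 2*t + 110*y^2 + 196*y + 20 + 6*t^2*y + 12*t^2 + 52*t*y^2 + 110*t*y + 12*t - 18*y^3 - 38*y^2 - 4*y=t^2*(6*y + 6) + t*(52*y^2 + 62*y + 10) - 18*y^3 + 72*y^2 + 90*y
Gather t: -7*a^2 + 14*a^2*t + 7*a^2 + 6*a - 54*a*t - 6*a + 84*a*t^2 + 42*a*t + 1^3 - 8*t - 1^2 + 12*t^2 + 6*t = t^2*(84*a + 12) + t*(14*a^2 - 12*a - 2)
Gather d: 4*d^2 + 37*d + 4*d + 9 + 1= 4*d^2 + 41*d + 10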